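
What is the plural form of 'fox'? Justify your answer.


Apply rule: Add -es (sibilant/fricative ending). 'fox' becomes 'foxes'.

foxes


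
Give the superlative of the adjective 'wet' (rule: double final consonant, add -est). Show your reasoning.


Apply superlative formation (double final consonant, add -est): 'wet' -> 'wettest'.

wettest


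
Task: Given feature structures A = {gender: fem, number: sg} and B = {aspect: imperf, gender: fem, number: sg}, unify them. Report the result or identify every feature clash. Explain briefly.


Compare features:
aspect: A=_ vs B=imperf -> unified: imperf
gender: A=fem vs B=fem -> unified: fem
number: A=sg vs B=sg -> unified: sg
No clashes found.

Unified: {aspect: imperf, gender: fem, number: sg}


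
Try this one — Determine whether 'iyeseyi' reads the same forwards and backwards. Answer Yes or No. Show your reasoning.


Forward: 'iyeseyi'
Reversed: 'iyeseyi'
They are identical.

Yes


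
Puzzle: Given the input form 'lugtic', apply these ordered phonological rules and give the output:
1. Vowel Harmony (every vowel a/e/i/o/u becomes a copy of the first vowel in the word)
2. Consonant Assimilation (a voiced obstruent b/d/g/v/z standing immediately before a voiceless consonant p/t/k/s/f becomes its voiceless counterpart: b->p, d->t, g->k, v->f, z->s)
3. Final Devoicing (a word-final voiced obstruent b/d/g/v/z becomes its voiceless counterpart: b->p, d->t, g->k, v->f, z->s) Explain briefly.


Starting form: 'lugtic'
Rule 1: Vowel Harmony: all vowels become 'u' (matching first vowel). 'lugtic' -> 'lugtuc'
Rule 2: Consonant Assimilation: voiced obstruent before voiceless consonant becomes voiceless ('gt' -> 'kt'). 'lugtuc' -> 'luktuc'
Rule 3: Final Devoicing: final consonant 'c' is not one of the voiced obstruents b/d/g/v/z. No change.
Final form: 'luktuc'

luktuc


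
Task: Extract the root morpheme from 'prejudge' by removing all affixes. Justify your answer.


Remove prefix 'pre' from 'prejudge' to get root 'judge'.

judge


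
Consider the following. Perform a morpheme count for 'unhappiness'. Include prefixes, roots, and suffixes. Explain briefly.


Decomposition: un- (prefix) + happy (root) + -ness (suffix) = 3 morpheme(s)

3 morphemes


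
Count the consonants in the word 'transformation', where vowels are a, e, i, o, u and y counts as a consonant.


Consonants in 'transformation': t, r, n, s, f, r, m, t, n = 9 consonants.

9


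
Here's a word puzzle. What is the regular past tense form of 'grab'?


Apply rule: Double final consonant and add -ed. 'grab' becomes 'grabbed'.

grabbed


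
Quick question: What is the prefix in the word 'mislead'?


The word 'mislead' = 'mis' (prefix) + 'lead' (root). The prefix is 'mis'.

mis


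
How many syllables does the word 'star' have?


Break 'star' into syllables: star -> star = 1 syllable

1 syllable


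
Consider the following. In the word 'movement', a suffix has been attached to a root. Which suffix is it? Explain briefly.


The word 'movement' = 'move' (root) + '-ment' (suffix). The suffix is '-ment'.

ment


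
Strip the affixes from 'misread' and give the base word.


Remove prefix 'mis' from 'misread' to get root 'read'.

read


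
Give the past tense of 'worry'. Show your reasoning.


Apply rule: Change -y to -ied. 'worry' becomes 'worried'.

worried


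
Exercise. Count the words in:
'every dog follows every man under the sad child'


Split into words: every | dog | follows | every | man | under | the | sad | child = 9 words.

9


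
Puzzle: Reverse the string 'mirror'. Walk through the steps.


Reverse 'mirror' character by character: 'rorrim'.

rorrim


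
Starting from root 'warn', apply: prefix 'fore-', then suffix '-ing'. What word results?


Step 1: Add prefix 'fore-' to 'warn' = 'forewarn'
Step 2: Add suffix '-ing' to 'forewarn' = 'forewarning'

forewarning


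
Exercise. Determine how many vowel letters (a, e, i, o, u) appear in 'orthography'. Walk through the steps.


Vowels in 'orthography': o, o, a = 3 vowels.

3


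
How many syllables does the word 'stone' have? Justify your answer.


Break 'stone' into syllables: stone -> stone = 1 syllable

1 syllable


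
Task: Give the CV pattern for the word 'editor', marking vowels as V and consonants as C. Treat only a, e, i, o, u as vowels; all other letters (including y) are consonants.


Letter mapping: e = V, d = C, i = V, t = C, o = V, r = C.

VCVCVC


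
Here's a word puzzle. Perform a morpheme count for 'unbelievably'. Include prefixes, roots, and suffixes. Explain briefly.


Decomposition: un- (prefix) + believe (root) + -able (suffix) + -ly (suffix) = 4 morpheme(s)

4 morphemes


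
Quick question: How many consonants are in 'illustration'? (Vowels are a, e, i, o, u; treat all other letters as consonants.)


Consonants in 'illustration': l, l, s, t, r, t, n = 7 consonants.

7


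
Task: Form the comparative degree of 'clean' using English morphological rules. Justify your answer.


Apply comparative formation (add -er): 'clean' -> 'cleaner'.

cleaner


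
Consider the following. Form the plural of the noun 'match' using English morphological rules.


Apply rule: Add -es (sibilant/fricative ending). 'match' becomes 'matches'.

matches


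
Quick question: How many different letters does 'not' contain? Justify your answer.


Unique letters in 'not': {n, o, t} = 3 distinct letters.

3


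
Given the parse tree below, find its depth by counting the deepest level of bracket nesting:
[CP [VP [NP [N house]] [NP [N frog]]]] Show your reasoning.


Count bracket nesting levels:
'[' at pos 0: depth = 1
'[' at pos 4: depth = 2
'[' at pos 8: depth = 3
'[' at pos 12: depth = 4
'[' at pos 23: depth = 3
'[' at pos 27: depth = 4
Maximum depth reached: 4

4


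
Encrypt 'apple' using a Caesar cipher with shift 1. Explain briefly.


Shift each letter by 1: a -> b, p -> q, p -> q, l -> m, e -> f. Result: 'bqqmf'.

bqqmf


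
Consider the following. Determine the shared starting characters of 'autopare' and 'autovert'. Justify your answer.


Compare from the start: 4 characters match: 'auto'. Mismatch at position 5: 'p' vs 'v'.

auto


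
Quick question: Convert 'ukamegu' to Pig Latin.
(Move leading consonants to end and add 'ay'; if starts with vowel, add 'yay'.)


'ukamegu' starts with a vowel, so add 'yay': 'ukameguyay'.

ukameguyay


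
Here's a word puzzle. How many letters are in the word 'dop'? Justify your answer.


Spell out 'dop' and number each letter: d(1), o(2), p(3). Total: 3 letters.

3


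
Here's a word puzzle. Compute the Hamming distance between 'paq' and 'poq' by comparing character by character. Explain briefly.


Alignment:
Position 1: 'p' vs 'p' = match
Position 2: 'a' vs 'o' = DIFFER
Position 3: 'q' vs 'q' = match
Total differences: 1

1


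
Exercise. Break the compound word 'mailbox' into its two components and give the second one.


Split 'mailbox' into 'mail' + 'box'. The second part is 'box'.

box


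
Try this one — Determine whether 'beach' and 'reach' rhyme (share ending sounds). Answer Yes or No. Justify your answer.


Rime (stressed vowel + following sounds) of 'beach': -each = /iːtʃ/
Rime of 'reach': -each = /iːtʃ/
/iːtʃ/ and /iːtʃ/ are the same ending sound, so the words rhyme.

Yes


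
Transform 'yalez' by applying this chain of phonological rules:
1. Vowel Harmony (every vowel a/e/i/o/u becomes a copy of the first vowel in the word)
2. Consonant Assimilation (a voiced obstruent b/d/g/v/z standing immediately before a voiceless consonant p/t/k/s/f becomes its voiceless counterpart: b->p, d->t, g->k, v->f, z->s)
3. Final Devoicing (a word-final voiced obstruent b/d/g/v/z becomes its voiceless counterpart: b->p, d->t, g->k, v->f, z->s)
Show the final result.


Starting form: 'yalez'
Rule 1: Vowel Harmony: all vowels become 'a' (matching first vowel). 'yalez' -> 'yalaz'
Rule 2: Consonant Assimilation: no voiced obstruent (b/d/g/v/z) stands immediately before a voiceless consonant (p/t/k/s/f). No change.
Rule 3: Final Devoicing: word-final voiced obstruent 'z' becomes voiceless 's'. 'yalaz' -> 'yalas'
Final form: 'yalas'

yalas


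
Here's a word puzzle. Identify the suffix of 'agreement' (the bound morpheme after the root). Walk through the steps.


The word 'agreement' = 'agree' (root) + '-ment' (suffix). The suffix is '-ment'.

ment


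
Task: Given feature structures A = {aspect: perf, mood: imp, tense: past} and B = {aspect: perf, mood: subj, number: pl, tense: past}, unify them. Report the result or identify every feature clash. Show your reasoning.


Compare features:
aspect: A=perf vs B=perf -> unified: perf
mood: A=imp vs B=subj -> CLASH
number: A=_ vs B=pl -> unified: pl
tense: A=past vs B=past -> unified: past
Clash detected on feature 'mood' (imp vs subj); unification fails.

CLASH on 'mood' (imp vs subj)


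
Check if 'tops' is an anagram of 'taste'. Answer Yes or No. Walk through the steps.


Sorted letters of 'tops': 'opst'
Sorted letters of 'taste': 'aestt'
They do not match.

No


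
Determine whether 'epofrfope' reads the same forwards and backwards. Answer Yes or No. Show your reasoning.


Forward: 'epofrfope'
Reversed: 'epofrfope'
They are identical.

Yes


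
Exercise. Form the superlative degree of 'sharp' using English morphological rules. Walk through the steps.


Apply superlative formation (add -est): 'sharp' -> 'sharpest'.

sharpest


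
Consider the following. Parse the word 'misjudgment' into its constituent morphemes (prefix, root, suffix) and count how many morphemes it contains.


Step 1: Identify prefix: 'mis' (meaning: wrongly)
Step 2: Identify root: 'judge'
Step 3: Identify suffix(es): 'ment'
Decomposition: mis- (prefix: wrongly) + judge (root) + -ment (suffix: action/result)
Total morphemes: 3

3 morphemes (mis- (prefix: wrongly) + judge (root) + -ment (suffix: action/result))


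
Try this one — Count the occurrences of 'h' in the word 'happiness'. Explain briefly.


Letter 'h' in 'happiness': found at position(s) 1 = 1 occurrence(s).

1


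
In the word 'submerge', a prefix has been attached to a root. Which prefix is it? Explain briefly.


The word 'submerge' = 'sub' (prefix) + 'merge' (root). The prefix is 'sub'.

sub


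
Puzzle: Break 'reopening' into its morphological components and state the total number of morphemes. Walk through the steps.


Step 1: Identify prefix: 're' (meaning: again)
Step 2: Identify root: 'open'
Step 3: Identify suffix(es): 'ing'
Decomposition: re- (prefix: again) + open (root) + -ing (suffix: ongoing action)
Total morphemes: 3

3 morphemes (re- (prefix: again) + open (root) + -ing (suffix: ongoing action))


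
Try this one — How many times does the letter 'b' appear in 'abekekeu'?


Letter 'b' in 'abekekeu': found at position(s) 2 = 1 occurrence(s).

1


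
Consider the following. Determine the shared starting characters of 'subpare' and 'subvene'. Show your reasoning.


Compare from the start: 3 characters match: 'sub'. Mismatch at position 4: 'p' vs 'v'.

sub


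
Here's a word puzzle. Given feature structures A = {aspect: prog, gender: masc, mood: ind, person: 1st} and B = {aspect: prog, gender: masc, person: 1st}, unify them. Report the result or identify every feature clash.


Compare features:
aspect: A=prog vs B=prog -> unified: prog
gender: A=masc vs B=masc -> unified: masc
mood: A=ind vs B=_ -> unified: ind
person: A=1st vs B=1st -> unified: 1st
No clashes found.

Unified: {aspect: prog, gender: masc, mood: ind, person: 1st}


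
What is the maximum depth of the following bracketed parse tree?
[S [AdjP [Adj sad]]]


Count bracket nesting levels:
'[' at pos 0: depth = 1
'[' at pos 3: depth = 2
'[' at pos 9: depth = 3
Maximum depth reached: 3

3


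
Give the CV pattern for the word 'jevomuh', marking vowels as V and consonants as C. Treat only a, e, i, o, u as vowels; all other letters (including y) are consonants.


Letter mapping: j = C, e = V, v = C, o = V, m = C, u = V, h = C.

CVCVCVC


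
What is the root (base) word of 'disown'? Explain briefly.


Remove prefix 'dis' from 'disown' to get root 'own'.

own


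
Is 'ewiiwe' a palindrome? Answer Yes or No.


Forward: 'ewiiwe'
Reversed: 'ewiiwe'
They are identical.

Yes


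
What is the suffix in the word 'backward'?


The word 'backward' = 'back' (root) + '-ward' (suffix). The suffix is '-ward'.

ward


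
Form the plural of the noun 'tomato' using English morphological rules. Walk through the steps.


Apply rule: Add -es (consonant + o). 'tomato' becomes 'tomatoes'.

tomatoes


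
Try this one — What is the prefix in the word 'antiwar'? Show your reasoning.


The word 'antiwar' = 'anti' (prefix) + 'war' (root). The prefix is 'anti'.

anti


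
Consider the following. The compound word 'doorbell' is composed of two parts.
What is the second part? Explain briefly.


Split 'doorbell' into 'door' + 'bell'. The second part is 'bell'.

bell


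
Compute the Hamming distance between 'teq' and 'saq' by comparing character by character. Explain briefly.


Alignment:
Position 1: 't' vs 's' = DIFFER
Position 2: 'e' vs 'a' = DIFFER
Position 3: 'q' vs 'q' = match
Total differences: 2

2


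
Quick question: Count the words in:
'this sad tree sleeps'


Split into words: this | sad | tree | sleeps = 4 words.

4


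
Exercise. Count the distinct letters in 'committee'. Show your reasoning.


Unique letters in 'committee': {c, e, i, m, o, t} = 6 distinct letters.

6


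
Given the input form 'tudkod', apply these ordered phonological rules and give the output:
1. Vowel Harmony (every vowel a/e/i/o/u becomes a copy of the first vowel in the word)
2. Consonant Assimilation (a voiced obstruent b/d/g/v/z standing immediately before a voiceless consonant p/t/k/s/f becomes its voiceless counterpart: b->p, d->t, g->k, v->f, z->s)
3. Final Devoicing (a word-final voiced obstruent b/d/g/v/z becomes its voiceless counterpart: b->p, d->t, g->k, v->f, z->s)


Starting form: 'tudkod'
Rule 1: Vowel Harmony: all vowels become 'u' (matching first vowel). 'tudkod' -> 'tudkud'
Rule 2: Consonant Assimilation: voiced obstruent before voiceless consonant becomes voiceless ('dk' -> 'tk'). 'tudkud' -> 'tutkud'
Rule 3: Final Devoicing: word-final voiced obstruent 'd' becomes voiceless 't'. 'tutkud' -> 'tutkut'
Final form: 'tutkut'

tutkut


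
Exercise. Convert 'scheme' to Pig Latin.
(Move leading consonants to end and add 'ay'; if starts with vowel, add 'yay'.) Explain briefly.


'scheme': move consonant cluster 'sch' to end and add 'ay': 'emeschay'.

emeschay


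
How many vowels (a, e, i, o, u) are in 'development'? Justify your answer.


Vowels in 'development': e, e, o, e = 4 vowels.

4


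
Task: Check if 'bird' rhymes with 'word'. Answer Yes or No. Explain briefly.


Rime (stressed vowel + following sounds) of 'bird': -ird = /ɜːrd/
Rime of 'word': -ord = /ɜːrd/
/ɜːrd/ and /ɜːrd/ are the same ending sound, so the words rhyme.

Yes


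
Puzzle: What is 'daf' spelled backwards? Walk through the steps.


Reverse 'daf' character by character: 'fad'.

fad


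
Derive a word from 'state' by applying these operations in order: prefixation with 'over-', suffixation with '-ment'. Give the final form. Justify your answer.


Step 1: Add prefix 'over-' to 'state' = 'overstate'
Step 2: Add suffix '-ment' to 'overstate' = 'overstatement'

overstatement


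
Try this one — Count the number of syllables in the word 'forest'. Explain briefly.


Break 'forest' into syllables: for-est -> for | est = 2 syllables

2 syllables


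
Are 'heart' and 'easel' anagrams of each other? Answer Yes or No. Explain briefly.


Sorted letters of 'heart': 'aehrt'
Sorted letters of 'easel': 'aeels'
They do not match.

No


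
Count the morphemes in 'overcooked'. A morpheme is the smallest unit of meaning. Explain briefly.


Decomposition: over- (prefix) + cook (root) + -ed (suffix) = 3 morpheme(s)

3 morphemes


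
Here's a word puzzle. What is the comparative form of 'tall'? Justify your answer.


Apply comparative formation (add -er): 'tall' -> 'taller'.

taller


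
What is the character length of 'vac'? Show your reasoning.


Spell out 'vac' and number each letter: v(1), a(2), c(3). Total: 3 letters.

3


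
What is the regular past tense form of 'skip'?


Apply rule: Double final consonant and add -ed. 'skip' becomes 'skipped'.

skipped


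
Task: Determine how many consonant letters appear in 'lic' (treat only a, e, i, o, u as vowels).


Consonants in 'lic': l, c = 2 consonants.

2


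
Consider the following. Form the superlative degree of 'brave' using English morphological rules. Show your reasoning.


Apply superlative formation (ends in e: add -st): 'brave' -> 'bravest'.

bravest


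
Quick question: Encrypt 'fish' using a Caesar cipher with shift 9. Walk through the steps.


Shift each letter by 9: f -> o, i -> r, s -> b, h -> q. Result: 'orbq'.

orbq


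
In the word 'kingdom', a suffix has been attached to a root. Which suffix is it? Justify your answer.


The word 'kingdom' = 'king' (root) + '-dom' (suffix). The suffix is '-dom'.

dom


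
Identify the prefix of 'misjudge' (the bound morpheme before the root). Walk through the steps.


The word 'misjudge' = 'mis' (prefix) + 'judge' (root). The prefix is 'mis'.

mis


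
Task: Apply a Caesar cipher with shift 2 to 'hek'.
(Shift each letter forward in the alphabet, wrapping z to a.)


Shift each letter by 2: h -> j, e -> g, k -> m. Result: 'jgm'.

jgm


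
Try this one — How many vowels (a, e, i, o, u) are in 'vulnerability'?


Vowels in 'vulnerability': u, e, a, i, i = 5 vowels.

5


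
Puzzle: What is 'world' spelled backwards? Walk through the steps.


Reverse 'world' character by character: 'dlrow'.

dlrow


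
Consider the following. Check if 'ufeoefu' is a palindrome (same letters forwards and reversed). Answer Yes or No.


Forward: 'ufeoefu'
Reversed: 'ufeoefu'
They are identical.

Yes


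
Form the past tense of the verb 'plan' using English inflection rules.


Apply rule: Double final consonant and add -ed. 'plan' becomes 'planned'.

planned


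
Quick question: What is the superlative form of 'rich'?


Apply superlative formation (add -est): 'rich' -> 'richest'.

richest


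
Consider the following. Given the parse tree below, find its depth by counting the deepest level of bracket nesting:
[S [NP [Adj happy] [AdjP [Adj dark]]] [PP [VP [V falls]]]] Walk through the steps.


Count bracket nesting levels:
'[' at pos 0: depth = 1
'[' at pos 3: depth = 2
'[' at pos 7: depth = 3
'[' at pos 19: depth = 3
'[' at pos 25: depth = 4
'[' at pos 38: depth = 2
'[' at pos 42: depth = 3
'[' at pos 46: depth = 4
Maximum depth reached: 4

4


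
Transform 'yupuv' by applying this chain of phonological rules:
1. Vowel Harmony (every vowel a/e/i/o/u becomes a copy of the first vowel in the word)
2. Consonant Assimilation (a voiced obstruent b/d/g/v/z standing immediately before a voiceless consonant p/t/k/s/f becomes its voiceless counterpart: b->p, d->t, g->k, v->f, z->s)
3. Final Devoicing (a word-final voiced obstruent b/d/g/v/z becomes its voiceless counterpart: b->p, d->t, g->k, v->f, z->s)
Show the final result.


Starting form: 'yupuv'
Rule 1: Vowel Harmony: all vowels already match. No change.
Rule 2: Consonant Assimilation: no voiced obstruent (b/d/g/v/z) stands immediately before a voiceless consonant (p/t/k/s/f). No change.
Rule 3: Final Devoicing: word-final voiced obstruent 'v' becomes voiceless 'f'. 'yupuv' -> 'yupuf'
Final form: 'yupuf'

yupuf


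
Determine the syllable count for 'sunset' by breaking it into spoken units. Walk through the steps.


Break 'sunset' into syllables: sun-set -> sun | set = 2 syllables

2 syllables


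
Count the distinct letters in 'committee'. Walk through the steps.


Unique letters in 'committee': {c, e, i, m, o, t} = 6 distinct letters.

6


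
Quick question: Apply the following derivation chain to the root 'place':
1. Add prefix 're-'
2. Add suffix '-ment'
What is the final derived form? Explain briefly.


Step 1: Add prefix 're-' to 'place' = 'replace'
Step 2: Add suffix '-ment' to 'replace' = 'replacement'

replacement


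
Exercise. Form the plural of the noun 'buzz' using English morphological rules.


Apply rule: Add -es (sibilant/fricative ending). 'buzz' becomes 'buzzes'.

buzzes


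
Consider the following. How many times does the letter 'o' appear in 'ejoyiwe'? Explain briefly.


Letter 'o' in 'ejoyiwe': found at position(s) 3 = 1 occurrence(s).

1


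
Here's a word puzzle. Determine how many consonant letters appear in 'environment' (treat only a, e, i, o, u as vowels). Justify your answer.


Consonants in 'environment': n, v, r, n, m, n, t = 7 consonants.

7


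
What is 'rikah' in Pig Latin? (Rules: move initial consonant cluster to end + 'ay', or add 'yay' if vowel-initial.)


'rikah': move consonant cluster 'r' to end and add 'ay': 'ikahray'.

ikahray


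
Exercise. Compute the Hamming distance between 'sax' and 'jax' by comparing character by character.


Alignment:
Position 1: 's' vs 'j' = DIFFER
Position 2: 'a' vs 'a' = match
Position 3: 'x' vs 'x' = match
Total differences: 1

1


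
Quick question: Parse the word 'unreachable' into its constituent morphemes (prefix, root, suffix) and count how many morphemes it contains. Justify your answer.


Step 1: Identify prefix: 'un' (meaning: not/reverse)
Step 2: Identify root: 'reach'
Step 3: Identify suffix(es): 'able'
Decomposition: un- (prefix: not/reverse) + reach (root) + -able (suffix: capable of)
Total morphemes: 3

3 morphemes (un- (prefix: not/reverse) + reach (root) + -able (suffix: capable of))


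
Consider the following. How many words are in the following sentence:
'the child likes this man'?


Split into words: the | child | likes | this | man = 5 words.

5


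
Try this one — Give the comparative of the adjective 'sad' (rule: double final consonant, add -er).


Apply comparative formation (double final consonant, add -er): 'sad' -> 'sadder'.

sadder


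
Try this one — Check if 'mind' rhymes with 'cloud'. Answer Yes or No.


Rime (stressed vowel + following sounds) of 'mind': -ind = /aɪnd/
Rime of 'cloud': -oud = /aʊd/
/aɪnd/ and /aʊd/ are different ending sounds, so the words do not rhyme.

No


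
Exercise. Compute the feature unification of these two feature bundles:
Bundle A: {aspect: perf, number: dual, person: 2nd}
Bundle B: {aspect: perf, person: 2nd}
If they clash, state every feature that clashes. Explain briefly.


Compare features:
aspect: A=perf vs B=perf -> unified: perf
number: A=dual vs B=_ -> unified: dual
person: A=2nd vs B=2nd -> unified: 2nd
No clashes found.

Unified: {aspect: perf, number: dual, person: 2nd}


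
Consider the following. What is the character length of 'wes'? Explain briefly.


Spell out 'wes' and number each letter: w(1), e(2), s(3). Total: 3 letters.

3


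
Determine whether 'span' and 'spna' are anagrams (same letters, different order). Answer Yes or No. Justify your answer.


Sorted letters of 'span': 'anps'
Sorted letters of 'spna': 'anps'
They match.

Yes


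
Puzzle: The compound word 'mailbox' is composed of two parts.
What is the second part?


Split 'mailbox' into 'mail' + 'box'. The second part is 'box'.

box


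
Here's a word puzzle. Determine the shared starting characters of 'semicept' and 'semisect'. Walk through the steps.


Compare from the start: 4 characters match: 'semi'. Mismatch at position 5: 'c' vs 's'.

semi


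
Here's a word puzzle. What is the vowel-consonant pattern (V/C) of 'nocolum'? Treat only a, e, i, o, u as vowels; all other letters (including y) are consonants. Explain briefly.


Letter mapping: n = C, o = V, c = C, o = V, l = C, u = V, m = C.

CVCVCVC


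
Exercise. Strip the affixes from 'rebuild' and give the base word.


Remove prefix 're' from 'rebuild' to get root 'build'.

build


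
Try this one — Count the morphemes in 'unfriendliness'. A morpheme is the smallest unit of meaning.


Decomposition: un- (prefix) + friend (root) + -ly (suffix) + -ness (suffix) = 4 morpheme(s)

4 morphemes


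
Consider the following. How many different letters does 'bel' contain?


Unique letters in 'bel': {b, e, l} = 3 distinct letters.

3


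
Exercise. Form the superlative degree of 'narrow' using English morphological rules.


Apply superlative formation (add -est): 'narrow' -> 'narrowest'.

narrowest


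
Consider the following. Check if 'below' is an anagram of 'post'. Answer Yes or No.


Sorted letters of 'below': 'below'
Sorted letters of 'post': 'opst'
They do not match.

No


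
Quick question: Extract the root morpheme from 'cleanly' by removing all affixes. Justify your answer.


Remove suffix '-ly' from 'cleanly' to get root 'clean'.

clean


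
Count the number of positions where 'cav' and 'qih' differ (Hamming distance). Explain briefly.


Alignment:
Position 1: 'c' vs 'q' = DIFFER
Position 2: 'a' vs 'i' = DIFFER
Position 3: 'v' vs 'h' = DIFFER
Total differences: 3

3


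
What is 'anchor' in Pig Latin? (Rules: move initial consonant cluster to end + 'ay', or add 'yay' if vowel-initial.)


'anchor' starts with a vowel, so add 'yay': 'anchoryay'.

anchoryay


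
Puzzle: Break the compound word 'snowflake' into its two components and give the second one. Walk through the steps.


Split 'snowflake' into 'snow' + 'flake'. The second part is 'flake'.

flake


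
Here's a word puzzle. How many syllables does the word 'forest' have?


Break 'forest' into syllables: for-est -> for | est = 2 syllables

2 syllables


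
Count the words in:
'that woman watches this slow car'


Split into words: that | woman | watches | this | slow | car = 6 words.

6


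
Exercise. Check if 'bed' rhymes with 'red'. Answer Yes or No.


Rime (stressed vowel + following sounds) of 'bed': -ed = /ɛd/
Rime of 'red': -ed = /ɛd/
/ɛd/ and /ɛd/ are the same ending sound, so the words rhyme.

Yes


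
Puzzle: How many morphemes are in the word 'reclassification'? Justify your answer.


Decomposition: re- (prefix) + class (root) + -ify (suffix) + -ation (suffix) = 4 morpheme(s)

4 morphemes


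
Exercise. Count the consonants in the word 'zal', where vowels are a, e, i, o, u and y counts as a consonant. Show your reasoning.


Consonants in 'zal': z, l = 2 consonants.

2


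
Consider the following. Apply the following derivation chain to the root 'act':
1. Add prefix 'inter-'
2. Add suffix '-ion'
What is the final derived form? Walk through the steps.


Step 1: Add prefix 'inter-' to 'act' = 'interact'
Step 2: Add suffix '-ion' to 'interact' = 'interaction'

interaction


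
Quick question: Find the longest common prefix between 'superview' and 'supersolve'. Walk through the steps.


Compare from the start: 5 characters match: 'super'. Mismatch at position 6: 'v' vs 's'.

super


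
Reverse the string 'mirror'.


Reverse 'mirror' character by character: 'rorrim'.

rorrim


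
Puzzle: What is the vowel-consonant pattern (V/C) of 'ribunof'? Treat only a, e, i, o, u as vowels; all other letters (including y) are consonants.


Letter mapping: r = C, i = V, b = C, u = V, n = C, o = V, f = C.

CVCVCVC


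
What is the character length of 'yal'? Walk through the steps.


Spell out 'yal' and number each letter: y(1), a(2), l(3). Total: 3 letters.

3


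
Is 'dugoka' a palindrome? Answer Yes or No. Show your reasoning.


Forward: 'dugoka'
Reversed: 'akogud'
They differ.

No


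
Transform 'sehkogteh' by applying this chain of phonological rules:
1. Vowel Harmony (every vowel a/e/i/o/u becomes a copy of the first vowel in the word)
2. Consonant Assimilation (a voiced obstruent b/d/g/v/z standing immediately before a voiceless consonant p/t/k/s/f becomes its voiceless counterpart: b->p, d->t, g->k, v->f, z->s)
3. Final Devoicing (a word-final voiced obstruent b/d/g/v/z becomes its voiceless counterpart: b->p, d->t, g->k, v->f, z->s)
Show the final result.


Starting form: 'sehkogteh'
Rule 1: Vowel Harmony: all vowels become 'e' (matching first vowel). 'sehkogteh' -> 'sehkegteh'
Rule 2: Consonant Assimilation: voiced obstruent before voiceless consonant becomes voiceless ('gt' -> 'kt'). 'sehkegteh' -> 'sehkekteh'
Rule 3: Final Devoicing: final consonant 'h' is not one of the voiced obstruents b/d/g/v/z. No change.
Final form: 'sehkekteh'

sehkekteh


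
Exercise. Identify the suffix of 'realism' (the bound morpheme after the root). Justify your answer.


The word 'realism' = 'real' (root) + '-ism' (suffix). The suffix is '-ism'.

ism


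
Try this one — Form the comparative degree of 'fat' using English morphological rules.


Apply comparative formation (double final consonant, add -er): 'fat' -> 'fatter'.

fatter


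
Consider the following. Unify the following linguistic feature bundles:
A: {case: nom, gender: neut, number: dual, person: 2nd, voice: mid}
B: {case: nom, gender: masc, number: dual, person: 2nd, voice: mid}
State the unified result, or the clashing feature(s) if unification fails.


Compare features:
case: A=nom vs B=nom -> unified: nom
gender: A=neut vs B=masc -> CLASH
number: A=dual vs B=dual -> unified: dual
person: A=2nd vs B=2nd -> unified: 2nd
voice: A=mid vs B=mid -> unified: mid
Clash detected on feature 'gender' (neut vs masc); unification fails.

CLASH on 'gender' (neut vs masc)


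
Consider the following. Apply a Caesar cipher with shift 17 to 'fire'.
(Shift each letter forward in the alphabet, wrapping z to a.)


Shift each letter by 17: f -> w, i -> z, r -> i, e -> v. Result: 'wziv'.

wziv


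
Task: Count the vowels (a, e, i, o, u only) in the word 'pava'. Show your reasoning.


Vowels in 'pava': a, a = 2 vowels.

2


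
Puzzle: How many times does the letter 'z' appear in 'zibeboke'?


Letter 'z' in 'zibeboke': found at position(s) 1 = 1 occurrence(s).

1


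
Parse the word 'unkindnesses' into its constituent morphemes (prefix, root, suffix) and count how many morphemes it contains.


Step 1: Identify prefix: 'un' (meaning: not/reverse)
Step 2: Identify root: 'kind'
Step 3: Identify suffix(es): 'ness, es'
Decomposition: un- (prefix: not/reverse) + kind (root) + -ness (suffix: state of) + -es (plural)
Total morphemes: 4

4 morphemes (un- (prefix: not/reverse) + kind (root) + -ness (suffix: state of) + -es (plural))


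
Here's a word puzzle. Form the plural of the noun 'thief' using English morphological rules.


Apply rule: Change -f to -ves. 'thief' becomes 'thieves'.

thieves


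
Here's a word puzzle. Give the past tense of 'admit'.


Apply rule: Double final consonant and add -ed. 'admit' becomes 'admitted'.

admitted


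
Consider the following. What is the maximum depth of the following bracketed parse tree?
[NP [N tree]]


Count bracket nesting levels:
'[' at pos 0: depth = 1
'[' at pos 4: depth = 2
Maximum depth reached: 2

2


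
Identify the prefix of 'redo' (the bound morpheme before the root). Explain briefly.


The word 'redo' = 're' (prefix) + 'do' (root). The prefix is 're'.

re


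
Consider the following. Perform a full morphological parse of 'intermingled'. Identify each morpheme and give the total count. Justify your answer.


Step 1: Identify prefix: 'inter' (meaning: between)
Step 2: Identify root: 'mingle'
Step 3: Identify suffix(es): 'ed'
Decomposition: inter- (prefix: between) + mingle (root) + -ed (suffix: past)
Total morphemes: 3

3 morphemes (inter- (prefix: between) + mingle (root) + -ed (suffix: past))


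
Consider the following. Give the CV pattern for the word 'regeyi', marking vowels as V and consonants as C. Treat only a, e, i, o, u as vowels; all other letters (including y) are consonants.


Letter mapping: r = C, e = V, g = C, e = V, y = C, i = V.

CVCVCV


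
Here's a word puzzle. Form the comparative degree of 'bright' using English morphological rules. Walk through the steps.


Apply comparative formation (add -er): 'bright' -> 'brighter'.

brighter


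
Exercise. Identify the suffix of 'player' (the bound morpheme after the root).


The word 'player' = 'play' (root) + '-er' (suffix). The suffix is '-er'.

er


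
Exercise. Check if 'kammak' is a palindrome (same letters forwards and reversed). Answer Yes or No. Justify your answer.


Forward: 'kammak'
Reversed: 'kammak'
They are identical.

Yes


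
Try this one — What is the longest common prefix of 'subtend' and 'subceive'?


Compare from the start: 3 characters match: 'sub'. Mismatch at position 4: 't' vs 'c'.

sub


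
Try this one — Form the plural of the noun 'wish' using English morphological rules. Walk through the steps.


Apply rule: Add -es (sibilant/fricative ending). 'wish' becomes 'wishes'.

wishes


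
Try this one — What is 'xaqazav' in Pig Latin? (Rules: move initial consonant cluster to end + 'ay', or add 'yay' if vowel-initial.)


'xaqazav': move consonant cluster 'x' to end and add 'ay': 'aqazavxay'.

aqazavxay


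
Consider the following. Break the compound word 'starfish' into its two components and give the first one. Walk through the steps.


Split 'starfish' into 'star' + 'fish'. The first part is 'star'.

star


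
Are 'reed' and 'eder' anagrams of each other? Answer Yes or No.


Sorted letters of 'reed': 'deer'
Sorted letters of 'eder': 'deer'
They match.

Yes


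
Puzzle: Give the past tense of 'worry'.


Apply rule: Change -y to -ied. 'worry' becomes 'worried'.

worried


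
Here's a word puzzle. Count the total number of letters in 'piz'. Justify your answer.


Spell out 'piz' and number each letter: p(1), i(2), z(3). Total: 3 letters.

3


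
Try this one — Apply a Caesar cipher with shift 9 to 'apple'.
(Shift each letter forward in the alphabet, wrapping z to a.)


Shift each letter by 9: a -> j, p -> y, p -> y, l -> u, e -> n. Result: 'jyyun'.

jyyun


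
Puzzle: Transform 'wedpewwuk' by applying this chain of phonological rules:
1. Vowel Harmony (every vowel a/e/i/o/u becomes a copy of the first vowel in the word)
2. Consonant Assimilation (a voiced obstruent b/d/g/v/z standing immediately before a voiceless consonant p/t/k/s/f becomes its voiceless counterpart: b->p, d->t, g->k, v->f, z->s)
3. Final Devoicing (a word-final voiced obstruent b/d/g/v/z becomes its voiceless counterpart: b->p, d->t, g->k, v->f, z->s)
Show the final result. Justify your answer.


Starting form: 'wedpewwuk'
Rule 1: Vowel Harmony: all vowels become 'e' (matching first vowel). 'wedpewwuk' -> 'wedpewwek'
Rule 2: Consonant Assimilation: voiced obstruent before voiceless consonant becomes voiceless ('dp' -> 'tp'). 'wedpewwek' -> 'wetpewwek'
Rule 3: Final Devoicing: final consonant 'k' is not one of the voiced obstruents b/d/g/v/z. No change.
Final form: 'wetpewwek'

wetpewwek


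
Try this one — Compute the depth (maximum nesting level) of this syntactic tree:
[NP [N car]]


Count bracket nesting levels:
'[' at pos 0: depth = 1
'[' at pos 4: depth = 2
Maximum depth reached: 2

2


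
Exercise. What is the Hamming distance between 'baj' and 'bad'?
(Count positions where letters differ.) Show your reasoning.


Alignment:
Position 1: 'b' vs 'b' = match
Position 2: 'a' vs 'a' = match
Position 3: 'j' vs 'd' = DIFFER
Total differences: 1

1


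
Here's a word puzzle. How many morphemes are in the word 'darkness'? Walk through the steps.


Decomposition: dark (root) + -ness (suffix) = 2 morpheme(s)

2 morphemes


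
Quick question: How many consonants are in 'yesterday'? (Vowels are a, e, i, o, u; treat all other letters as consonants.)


Consonants in 'yesterday': y, s, t, r, d, y = 6 consonants.

6


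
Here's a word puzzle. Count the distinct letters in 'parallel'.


Unique letters in 'parallel': {a, e, l, p, r} = 5 distinct letters.

5


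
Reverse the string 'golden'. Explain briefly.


Reverse 'golden' character by character: 'nedlog'.

nedlog


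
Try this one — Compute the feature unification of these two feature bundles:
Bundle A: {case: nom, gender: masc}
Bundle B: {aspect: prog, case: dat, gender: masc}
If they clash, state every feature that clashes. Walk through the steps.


Compare features:
aspect: A=_ vs B=prog -> unified: prog
case: A=nom vs B=dat -> CLASH
gender: A=masc vs B=masc -> unified: masc
Clash detected on feature 'case' (nom vs dat); unification fails.

CLASH on 'case' (nom vs dat)


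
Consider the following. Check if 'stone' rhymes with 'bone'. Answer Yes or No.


Rime (stressed vowel + following sounds) of 'stone': -one = /oʊn/
Rime of 'bone': -one = /oʊn/
/oʊn/ and /oʊn/ are the same ending sound, so the words rhyme.

Yes


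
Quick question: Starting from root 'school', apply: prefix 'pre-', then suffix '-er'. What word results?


Step 1: Add prefix 'pre-' to 'school' = 'preschool'
Step 2: Add suffix '-er' to 'preschool' = 'preschooler'

preschooler


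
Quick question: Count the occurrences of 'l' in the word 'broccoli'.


Letter 'l' in 'broccoli': found at position(s) 7 = 1 occurrence(s).

1


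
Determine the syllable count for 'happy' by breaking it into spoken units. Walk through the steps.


Break 'happy' into syllables: hap-py -> hap | py = 2 syllables

2 syllables


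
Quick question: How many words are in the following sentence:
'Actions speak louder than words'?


Split into words: Actions | speak | louder | than | words = 5 words.

5


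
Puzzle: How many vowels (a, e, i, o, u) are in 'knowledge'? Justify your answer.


Vowels in 'knowledge': o, e, e = 3 vowels.

3


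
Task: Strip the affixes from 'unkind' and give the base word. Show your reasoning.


Remove prefix 'un' from 'unkind' to get root 'kind'.

kind


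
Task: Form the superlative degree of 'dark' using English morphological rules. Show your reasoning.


Apply superlative formation (add -est): 'dark' -> 'darkest'.

darkest


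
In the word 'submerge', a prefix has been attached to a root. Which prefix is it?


The word 'submerge' = 'sub' (prefix) + 'merge' (root). The prefix is 'sub'.

sub


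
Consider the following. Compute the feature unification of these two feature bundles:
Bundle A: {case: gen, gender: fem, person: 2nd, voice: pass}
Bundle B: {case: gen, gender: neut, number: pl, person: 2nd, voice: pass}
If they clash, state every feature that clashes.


Compare features:
case: A=gen vs B=gen -> unified: gen
gender: A=fem vs B=neut -> CLASH
number: A=_ vs B=pl -> unified: pl
person: A=2nd vs B=2nd -> unified: 2nd
voice: A=pass vs B=pass -> unified: pass
Clash detected on feature 'gender' (fem vs neut); unification fails.

CLASH on 'gender' (fem vs neut)


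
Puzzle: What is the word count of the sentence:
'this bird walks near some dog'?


Split into words: this | bird | walks | near | some | dog = 6 words.

6


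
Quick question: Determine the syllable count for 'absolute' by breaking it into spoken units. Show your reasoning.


Break 'absolute' into syllables: ab-so-lute -> ab | so | lute = 3 syllables

3 syllables


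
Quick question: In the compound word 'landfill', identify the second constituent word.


Split 'landfill' into 'land' + 'fill'. The second part is 'fill'.

fill


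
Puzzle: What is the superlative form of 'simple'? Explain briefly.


Apply superlative formation (ends in e: add -st): 'simple' -> 'simplest'.

simplest
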